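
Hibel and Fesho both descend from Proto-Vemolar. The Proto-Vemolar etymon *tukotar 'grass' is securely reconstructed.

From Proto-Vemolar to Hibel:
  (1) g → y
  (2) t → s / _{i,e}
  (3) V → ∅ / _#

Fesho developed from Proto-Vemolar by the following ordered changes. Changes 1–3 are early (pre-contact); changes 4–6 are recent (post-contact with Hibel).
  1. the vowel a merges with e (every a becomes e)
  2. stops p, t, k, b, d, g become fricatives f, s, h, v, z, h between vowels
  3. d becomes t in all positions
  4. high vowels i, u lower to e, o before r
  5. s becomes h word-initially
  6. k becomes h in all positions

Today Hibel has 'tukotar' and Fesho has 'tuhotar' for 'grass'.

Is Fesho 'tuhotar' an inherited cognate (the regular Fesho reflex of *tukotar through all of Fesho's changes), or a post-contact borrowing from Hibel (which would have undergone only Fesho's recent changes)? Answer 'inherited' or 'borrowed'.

If inherited, *tukotar would pass through all of Fesho's changes:
Fesho: start from *tukotar.
  rule 1 (vowel merger): tukotar → tukoter
  rule 2 (intervocalic lenition): tukoter → tuhoser
  rule 3: no change — tuhoser
  rule 4: no change — tuhoser
  rule 5: no change — tuhoser
  rule 6: no change — tuhoser
  ⇒ Fesho tuhoser
If borrowed from Hibel 'tukotar' after the early changes, it would undergo only the recent ones:
  rule 4 (pre-rhotic lowering): no change (tukotar)
  rule 5 (debuccalisation): no change (tukotar)
  rule 6 (unconditioned shift): tukotar → tuhotar
  ⇒ as a loan: tuhotar
Fesho 'tuhotar' matches the loan outcome 'tuhotar', not the inherited 'tuhoser' — it skipped the early Fesho changes, so it was borrowed from Hibel.

borrowed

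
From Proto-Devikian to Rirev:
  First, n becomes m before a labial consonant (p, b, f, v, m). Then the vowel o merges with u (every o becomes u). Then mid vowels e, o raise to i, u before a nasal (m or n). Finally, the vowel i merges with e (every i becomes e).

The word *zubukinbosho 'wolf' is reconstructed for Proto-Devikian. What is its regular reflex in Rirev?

zubukembushu

Rirev: start from *zubukinbosho.
  rule 1 (nasal place assimilation): zubukinbosho → zubukimbosho
  rule 2 (vowel merger): zubukimbosho → zubukimbushu
  rule 3: no change — zubukimbushu
  rule 4 (vowel merger): zubukimbushu → zubukembushu
  ⇒ Rirev zubukembushu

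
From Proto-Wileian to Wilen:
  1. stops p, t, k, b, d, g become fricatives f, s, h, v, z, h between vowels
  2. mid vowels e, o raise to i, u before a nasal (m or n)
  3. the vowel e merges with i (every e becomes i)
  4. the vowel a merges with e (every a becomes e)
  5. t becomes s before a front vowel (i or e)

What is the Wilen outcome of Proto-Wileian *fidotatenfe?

fizosesinfi

Wilen: *fidotatenfe
  fidotatenfe → fizosasenfe   [intervocalic lenition]
  fizosasenfe → fizosasinfe   [pre-nasal raising]
  fizosasinfe → fizosasinfi   [vowel merger]
  fizosasinfi → fizosesinfi   [vowel merger]
  fizosesinfi (rule 5 does not apply)
  giving Wilen fizosesinfi.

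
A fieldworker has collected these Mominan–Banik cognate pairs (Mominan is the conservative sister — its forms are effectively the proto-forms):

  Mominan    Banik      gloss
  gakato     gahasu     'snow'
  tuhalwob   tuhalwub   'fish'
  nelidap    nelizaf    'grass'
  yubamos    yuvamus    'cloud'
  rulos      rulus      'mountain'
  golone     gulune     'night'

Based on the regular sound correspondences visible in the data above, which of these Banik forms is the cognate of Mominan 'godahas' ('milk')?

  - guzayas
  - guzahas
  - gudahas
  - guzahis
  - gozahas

guzahas

yubamos ~ yuvamus, rulos ~ rulus — Mominan o corresponds to Banik u after a consonant, before a consonant other than r, m, n, p, b, f, v.
nelidap ~ nelizaf — Mominan d corresponds to Banik z between vowels (before a back vowel).
Applying these to Mominan 'godahas':
  godahas → gudahas   (o→u after a consonant, before a consonant other than r, m, n, p, b, f, v)
  gudahas → guzahas   (d→z between vowels (before a back vowel))
So the Banik cognate is 'guzahas'.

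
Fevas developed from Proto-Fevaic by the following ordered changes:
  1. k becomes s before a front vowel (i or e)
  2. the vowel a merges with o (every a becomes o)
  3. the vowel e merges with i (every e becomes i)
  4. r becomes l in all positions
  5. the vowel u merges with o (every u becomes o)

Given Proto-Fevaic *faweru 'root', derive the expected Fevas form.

fowilo

Fevas: start from *faweru.
  rule 1: no change — faweru
  rule 2 (vowel merger): faweru → foweru
  rule 3 (vowel merger): foweru → fowiru
  rule 4 (unconditioned shift): fowiru → fowilu
  rule 5 (vowel merger): fowilu → fowilo
  ⇒ Fevas fowilo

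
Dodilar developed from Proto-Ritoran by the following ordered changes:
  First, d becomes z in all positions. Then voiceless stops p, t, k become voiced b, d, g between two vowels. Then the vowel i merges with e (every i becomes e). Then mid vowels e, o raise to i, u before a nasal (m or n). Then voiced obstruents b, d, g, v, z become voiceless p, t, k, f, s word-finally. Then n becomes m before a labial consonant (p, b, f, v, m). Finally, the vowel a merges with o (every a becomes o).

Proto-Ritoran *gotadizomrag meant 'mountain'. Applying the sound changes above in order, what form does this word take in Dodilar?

Dodilar: *gotadizomrag > gotazizomrag > godazizomrag > godazezomrag > godazezumrag > godazezumrak > godozezumrok  (by unconditioned shift, intervocalic voicing, vowel merger, pre-nasal raising, final devoicing, vowel merger)

godozezumrok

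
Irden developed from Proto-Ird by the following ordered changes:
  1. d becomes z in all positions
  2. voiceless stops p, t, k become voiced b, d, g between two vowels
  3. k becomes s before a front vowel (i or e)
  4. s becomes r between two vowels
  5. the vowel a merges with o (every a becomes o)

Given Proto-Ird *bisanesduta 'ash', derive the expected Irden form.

bironeszudo

Irden: *bisanesduta
  bisanesduta → bisaneszuta   [unconditioned shift]
  bisaneszuta → bisaneszuda   [intervocalic voicing]
  bisaneszuda (rule 3 does not apply)
  bisaneszuda → biraneszuda   [rhotacism]
  biraneszuda → bironeszudo   [vowel merger]
  giving Irden bironeszudo.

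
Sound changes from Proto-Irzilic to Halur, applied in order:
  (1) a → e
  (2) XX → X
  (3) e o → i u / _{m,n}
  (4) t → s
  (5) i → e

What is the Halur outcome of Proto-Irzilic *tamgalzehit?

semgelzehes

Halur: *tamgalzehit > temgelzehit > timgelzehit > simgelzehis > semgelzehes  (by vowel merger, pre-nasal raising, unconditioned shift, vowel merger)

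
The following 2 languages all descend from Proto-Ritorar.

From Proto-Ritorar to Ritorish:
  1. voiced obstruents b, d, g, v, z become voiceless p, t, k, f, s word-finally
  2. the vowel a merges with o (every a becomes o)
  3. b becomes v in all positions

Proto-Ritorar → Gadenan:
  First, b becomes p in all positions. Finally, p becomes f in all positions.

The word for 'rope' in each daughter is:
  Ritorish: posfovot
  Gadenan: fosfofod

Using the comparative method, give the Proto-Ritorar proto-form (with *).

Position 8: Ritorish has t, Gadenan has d. Gadenan preserves d here (none of its changes turn any other segment into d), so the proto-segment is *d.
Position 6: Ritorish has v, Gadenan has f. Taking the neighbouring segments as reconstructed: Ritorish v could go back to *b or *v; Gadenan f could go back to *p or *b or *f — the one source consistent with every daughter is *b.
Position 1: Ritorish has p, Gadenan has f. Taking the neighbouring segments as reconstructed: Ritorish p can only go back to *p; Gadenan f could go back to *p or *b or *f — the one source consistent with every daughter is *p.
The remaining positions agree across the daughters. Check the candidate against every language:
Ritorish: start from *posfobod.
  rule 1 (final devoicing): posfobod → posfobot
  rule 2: no change — posfobot
  rule 3 (unconditioned shift): posfobot → posfovot
  ⇒ Ritorish posfovot
Gadenan: *posfobod
  posfobod → posfopod   [unconditioned shift]
  posfopod → fosfofod   [unconditioned shift]
  giving Gadenan fosfofod.
Only *posfobod yields all of Ritorish posfovot, Gadenan fosfofod.

*posfobod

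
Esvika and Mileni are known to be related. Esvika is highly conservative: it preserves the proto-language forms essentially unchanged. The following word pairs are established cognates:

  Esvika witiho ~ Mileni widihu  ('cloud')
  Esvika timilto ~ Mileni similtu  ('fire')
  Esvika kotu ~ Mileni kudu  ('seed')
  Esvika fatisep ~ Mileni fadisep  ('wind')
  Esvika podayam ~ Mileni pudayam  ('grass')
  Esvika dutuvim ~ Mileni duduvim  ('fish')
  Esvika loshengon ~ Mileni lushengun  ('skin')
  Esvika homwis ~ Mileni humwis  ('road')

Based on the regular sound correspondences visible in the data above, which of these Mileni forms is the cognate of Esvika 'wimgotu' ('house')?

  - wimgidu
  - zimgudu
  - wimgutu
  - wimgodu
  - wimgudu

wimgudu

kotu ~ kudu, podayam ~ pudayam — Esvika o corresponds to Mileni u after a consonant, before a consonant other than r, m, n, p, b, f, v.
kotu ~ kudu, dutuvim ~ duduvim — Esvika t corresponds to Mileni d between vowels (before a back vowel).
Applying these to Esvika 'wimgotu':
  wimgotu → wimgutu   (o→u after a consonant, before a consonant other than r, m, n, p, b, f, v)
  wimgutu → wimgudu   (t→d between vowels (before a back vowel))
So the Mileni cognate is 'wimgudu'.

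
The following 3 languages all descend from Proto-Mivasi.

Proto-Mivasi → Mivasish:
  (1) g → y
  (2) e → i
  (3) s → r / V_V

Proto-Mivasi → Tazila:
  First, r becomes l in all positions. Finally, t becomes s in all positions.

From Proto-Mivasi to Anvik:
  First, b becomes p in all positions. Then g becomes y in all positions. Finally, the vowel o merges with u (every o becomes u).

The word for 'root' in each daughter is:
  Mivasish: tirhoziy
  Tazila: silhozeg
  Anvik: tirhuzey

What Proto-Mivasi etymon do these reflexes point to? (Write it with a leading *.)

Position 3: Mivasish has r, Tazila has l, Anvik has r. Anvik preserves r here (none of its changes turn any other segment into r), so the proto-segment is *r.
Position 1: Mivasish has t, Tazila has s, Anvik has t. Mivasish preserves t here (none of its changes turn any other segment into t), so the proto-segment is *t.
Verify the candidate proto-form against each daughter:
Mivasish: *tirhozeg > tirhozey > tirhoziy  (by unconditioned shift, vowel merger)
Tazila: *tirhozeg > tilhozeg > silhozeg  (by unconditioned shift, unconditioned shift)
Anvik: *tirhozeg > tirhozey > tirhuzey  (by unconditioned shift, vowel merger)
No other proto-form is consistent with every reflex, so the reconstruction is *tirhozeg.

*tirhozeg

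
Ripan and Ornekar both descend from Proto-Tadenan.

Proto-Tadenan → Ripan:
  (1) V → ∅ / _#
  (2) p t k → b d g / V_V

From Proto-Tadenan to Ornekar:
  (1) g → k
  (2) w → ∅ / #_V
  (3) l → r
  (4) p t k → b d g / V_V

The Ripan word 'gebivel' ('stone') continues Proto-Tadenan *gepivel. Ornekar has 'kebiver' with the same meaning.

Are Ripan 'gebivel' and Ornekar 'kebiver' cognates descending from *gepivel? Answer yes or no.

Derive the expected Ornekar reflex of *gepivel:
Ornekar: start from *gepivel.
  rule 1 (unconditioned shift): gepivel → kepivel
  rule 2: no change — kepivel
  rule 3 (unconditioned shift): kepivel → kepiver
  rule 4 (intervocalic voicing): kepiver → kebiver
  ⇒ Ornekar kebiver
Ornekar 'kebiver' matches the regular reflex exactly, so the pair is cognate.

yes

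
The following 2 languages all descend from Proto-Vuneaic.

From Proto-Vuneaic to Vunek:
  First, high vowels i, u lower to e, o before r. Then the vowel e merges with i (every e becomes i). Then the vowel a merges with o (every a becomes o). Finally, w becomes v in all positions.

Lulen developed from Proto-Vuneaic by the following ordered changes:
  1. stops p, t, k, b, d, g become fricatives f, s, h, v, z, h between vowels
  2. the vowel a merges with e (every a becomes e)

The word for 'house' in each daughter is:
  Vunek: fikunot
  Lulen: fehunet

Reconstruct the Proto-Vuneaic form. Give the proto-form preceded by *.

Position 2: Vunek has i, Lulen has e. Taking the neighbouring segments as reconstructed: Vunek i could go back to *e or *i; Lulen e could go back to *a or *e — the one source consistent with every daughter is *e.
Position 6: Vunek has o, Lulen has e. Taking the neighbouring segments as reconstructed: Vunek o could go back to *a or *o; Lulen e could go back to *a or *e — the one source consistent with every daughter is *a.
Position 3: Vunek has k, Lulen has h. Vunek preserves k here (none of its changes turn any other segment into k), so the proto-segment is *k.
The remaining positions agree across the daughters. Check the candidate against every language:
Vunek: *fekunat
  fekunat (rule 1 does not apply)
  fekunat → fikunat   [vowel merger]
  fikunat → fikunot   [vowel merger]
  fikunot (rule 4 does not apply)
  giving Vunek fikunot.
Lulen: start from *fekunat.
  rule 1 (intervocalic lenition): fekunat → fehunat
  rule 2 (vowel merger): fehunat → fehunet
  ⇒ Lulen fehunet
Only *fekunat yields all of Vunek fikunot, Lulen fehunet.

*fekunat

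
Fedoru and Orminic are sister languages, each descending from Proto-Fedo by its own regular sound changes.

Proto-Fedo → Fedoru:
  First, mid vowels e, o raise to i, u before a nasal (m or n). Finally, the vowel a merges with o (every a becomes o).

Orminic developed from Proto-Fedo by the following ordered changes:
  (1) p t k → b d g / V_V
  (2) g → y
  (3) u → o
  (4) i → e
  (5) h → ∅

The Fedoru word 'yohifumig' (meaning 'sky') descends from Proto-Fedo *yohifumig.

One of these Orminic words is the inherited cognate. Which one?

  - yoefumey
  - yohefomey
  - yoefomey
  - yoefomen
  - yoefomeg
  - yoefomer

Orminic: *yohifumig
  yohifumig (rule 1 does not apply)
  yohifumig → yohifumiy   [unconditioned shift]
  yohifumiy → yohifomiy   [vowel merger]
  yohifomiy → yohefomey   [vowel merger]
  yohefomey → yoefomey   [h-loss]
  giving Orminic yoefomey.
The other candidates each miss or misapply at least one Orminic change.

yoefomey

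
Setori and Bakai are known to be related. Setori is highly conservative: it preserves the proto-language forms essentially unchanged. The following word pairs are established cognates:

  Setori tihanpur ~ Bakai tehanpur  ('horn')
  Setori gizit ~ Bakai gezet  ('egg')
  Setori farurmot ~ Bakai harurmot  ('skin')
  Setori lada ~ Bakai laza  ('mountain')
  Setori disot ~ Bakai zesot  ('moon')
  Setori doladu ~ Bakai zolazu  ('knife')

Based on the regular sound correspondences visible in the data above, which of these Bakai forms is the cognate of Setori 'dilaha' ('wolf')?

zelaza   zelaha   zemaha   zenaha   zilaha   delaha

zelaha

disot ~ zesot — Setori d corresponds to Bakai z word-initially before a front vowel.
tihanpur ~ tehanpur, gizit ~ gezet — Setori i corresponds to Bakai e after a consonant, before a consonant other than r, m, n, p, b, f, v.
Applying these to Setori 'dilaha':
  dilaha → zilaha   (d→z word-initially before a front vowel)
  zilaha → zelaha   (i→e after a consonant, before a consonant other than r, m, n, p, b, f, v)
So the Bakai cognate is 'zelaha'.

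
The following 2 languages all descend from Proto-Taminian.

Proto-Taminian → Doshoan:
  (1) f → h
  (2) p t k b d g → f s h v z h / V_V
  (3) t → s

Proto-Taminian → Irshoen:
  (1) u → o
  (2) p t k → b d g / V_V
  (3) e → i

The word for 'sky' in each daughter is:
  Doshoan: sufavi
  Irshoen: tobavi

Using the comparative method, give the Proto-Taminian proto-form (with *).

Position 2: Doshoan has u, Irshoen has o. Doshoan preserves u here (none of its changes turn any other segment into u), so the proto-segment is *u.
Position 3: Doshoan has f, Irshoen has b. In Doshoan, f can only continue *p, so the proto-segment is *p.
Position 1: Doshoan has s, Irshoen has t. Irshoen preserves t here (none of its changes turn any other segment into t), so the proto-segment is *t.
Verify the candidate proto-form against each daughter:
Doshoan: *tupavi
  tupavi (rule 1 does not apply)
  tupavi → tufavi   [intervocalic lenition]
  tufavi → sufavi   [unconditioned shift]
  giving Doshoan sufavi.
Irshoen: start from *tupavi.
  rule 1 (vowel merger): tupavi → topavi
  rule 2 (intervocalic voicing): topavi → tobavi
  rule 3: no change — tobavi
  ⇒ Irshoen tobavi
*tupavi is the unique common source.

*tupavi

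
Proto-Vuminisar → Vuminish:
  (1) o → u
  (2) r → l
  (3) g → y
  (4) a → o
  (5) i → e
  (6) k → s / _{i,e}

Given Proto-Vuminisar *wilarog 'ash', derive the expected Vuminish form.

weloluy

Vuminish: start from *wilarog.
  rule 1 (vowel merger): wilarog → wilarug
  rule 2 (unconditioned shift): wilarug → wilalug
  rule 3 (unconditioned shift): wilalug → wilaluy
  rule 4 (vowel merger): wilaluy → wiloluy
  rule 5 (vowel merger): wiloluy → weloluy
  rule 6: no change — weloluy
  ⇒ Vuminish weloluy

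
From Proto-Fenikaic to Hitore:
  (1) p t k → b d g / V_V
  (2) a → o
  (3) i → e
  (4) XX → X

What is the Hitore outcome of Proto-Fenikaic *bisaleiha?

Hitore: *bisaleiha > bisoleiho > besoleeho > besoleho  (by vowel merger, vowel merger, degemination)

besoleho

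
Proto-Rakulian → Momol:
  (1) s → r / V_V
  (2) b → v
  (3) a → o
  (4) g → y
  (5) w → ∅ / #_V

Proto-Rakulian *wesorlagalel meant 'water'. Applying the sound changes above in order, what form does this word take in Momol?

erorloyolel

Momol: *wesorlagalel
  wesorlagalel → werorlagalel   [rhotacism]
  werorlagalel (rule 2 does not apply)
  werorlagalel → werorlogolel   [vowel merger]
  werorlogolel → werorloyolel   [unconditioned shift]
  werorloyolel → erorloyolel   [glide loss]
  giving Momol erorloyolel.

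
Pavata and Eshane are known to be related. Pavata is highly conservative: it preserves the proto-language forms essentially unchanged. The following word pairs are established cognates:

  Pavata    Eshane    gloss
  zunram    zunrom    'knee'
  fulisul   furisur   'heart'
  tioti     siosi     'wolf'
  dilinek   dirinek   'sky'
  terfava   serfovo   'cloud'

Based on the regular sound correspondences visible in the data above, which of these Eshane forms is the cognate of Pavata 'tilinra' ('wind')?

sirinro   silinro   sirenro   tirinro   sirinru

sirinro

tioti ~ siosi — Pavata t corresponds to Eshane s word-initially before a front vowel.
fulisul ~ furisur, dilinek ~ dirinek — Pavata l corresponds to Eshane r between vowels (before a front vowel).
terfava ~ serfovo — Pavata a corresponds to Eshane o word-finally.
Applying these to Pavata 'tilinra':
  tilinra → silinra   (t→s word-initially before a front vowel)
  silinra → sirinra   (l→r between vowels (before a front vowel))
  sirinra → sirinro   (a→o word-finally)
So the Eshane cognate is 'sirinro'.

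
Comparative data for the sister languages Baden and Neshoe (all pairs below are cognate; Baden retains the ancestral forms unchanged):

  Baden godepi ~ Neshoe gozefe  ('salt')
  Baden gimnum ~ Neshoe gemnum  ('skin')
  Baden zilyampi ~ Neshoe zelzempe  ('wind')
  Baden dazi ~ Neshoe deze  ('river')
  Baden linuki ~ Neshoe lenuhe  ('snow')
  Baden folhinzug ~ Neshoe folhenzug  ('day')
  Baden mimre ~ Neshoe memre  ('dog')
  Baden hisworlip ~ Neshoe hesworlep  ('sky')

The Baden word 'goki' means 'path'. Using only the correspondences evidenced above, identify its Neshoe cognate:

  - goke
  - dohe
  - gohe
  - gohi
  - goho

gohe

linuki ~ lenuhe — Baden k corresponds to Neshoe h between vowels (before a front vowel).
godepi ~ gozefe, zilyampi ~ zelzempe — Baden i corresponds to Neshoe e word-finally.
Applying these to Baden 'goki':
  goki → gohi   (k→h between vowels (before a front vowel))
  gohi → gohe   (i→e word-finally)
So the Neshoe cognate is 'gohe'.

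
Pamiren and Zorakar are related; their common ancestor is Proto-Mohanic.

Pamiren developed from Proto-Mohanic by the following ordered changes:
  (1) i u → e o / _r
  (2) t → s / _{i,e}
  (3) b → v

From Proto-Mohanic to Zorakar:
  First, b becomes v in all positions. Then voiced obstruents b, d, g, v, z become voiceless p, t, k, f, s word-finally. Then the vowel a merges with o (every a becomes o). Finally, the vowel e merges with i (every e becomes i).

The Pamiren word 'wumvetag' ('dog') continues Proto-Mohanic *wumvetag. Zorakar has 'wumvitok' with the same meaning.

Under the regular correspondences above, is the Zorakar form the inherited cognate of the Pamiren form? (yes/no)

Derive the expected Zorakar reflex of *wumvetag:
Zorakar: *wumvetag
  wumvetag (rule 1 does not apply)
  wumvetag → wumvetak   [final devoicing]
  wumvetak → wumvetok   [vowel merger]
  wumvetok → wumvitok   [vowel merger]
  giving Zorakar wumvitok.
Zorakar 'wumvitok' matches the regular reflex exactly, so the pair is cognate.

yes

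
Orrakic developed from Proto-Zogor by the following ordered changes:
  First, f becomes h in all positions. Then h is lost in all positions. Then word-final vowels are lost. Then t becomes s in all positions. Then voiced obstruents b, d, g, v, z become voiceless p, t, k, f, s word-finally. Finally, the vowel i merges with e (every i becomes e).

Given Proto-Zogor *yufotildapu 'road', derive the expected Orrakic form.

Orrakic: *yufotildapu
  yufotildapu → yuhotildapu   [unconditioned shift]
  yuhotildapu → yuotildapu   [h-loss]
  yuotildapu → yuotildap   [apocope]
  yuotildap → yuosildap   [unconditioned shift]
  yuosildap (rule 5 does not apply)
  yuosildap → yuoseldap   [vowel merger]
  giving Orrakic yuoseldap.

yuoseldap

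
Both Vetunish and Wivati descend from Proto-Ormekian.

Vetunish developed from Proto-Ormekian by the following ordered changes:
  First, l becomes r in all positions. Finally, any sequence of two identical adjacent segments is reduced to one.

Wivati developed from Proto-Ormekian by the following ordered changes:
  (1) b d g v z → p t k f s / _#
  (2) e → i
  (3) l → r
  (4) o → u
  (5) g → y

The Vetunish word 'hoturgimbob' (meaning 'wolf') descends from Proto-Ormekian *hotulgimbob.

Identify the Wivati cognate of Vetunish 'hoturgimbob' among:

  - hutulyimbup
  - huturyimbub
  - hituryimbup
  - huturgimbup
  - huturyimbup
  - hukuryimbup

Wivati: *hotulgimbob > hotulgimbop > hoturgimbop > huturgimbup > huturyimbup  (by final devoicing, unconditioned shift, vowel merger, unconditioned shift)
Only 'huturyimbup' matches the regular Wivati development of *hotulgimbob.

huturyimbup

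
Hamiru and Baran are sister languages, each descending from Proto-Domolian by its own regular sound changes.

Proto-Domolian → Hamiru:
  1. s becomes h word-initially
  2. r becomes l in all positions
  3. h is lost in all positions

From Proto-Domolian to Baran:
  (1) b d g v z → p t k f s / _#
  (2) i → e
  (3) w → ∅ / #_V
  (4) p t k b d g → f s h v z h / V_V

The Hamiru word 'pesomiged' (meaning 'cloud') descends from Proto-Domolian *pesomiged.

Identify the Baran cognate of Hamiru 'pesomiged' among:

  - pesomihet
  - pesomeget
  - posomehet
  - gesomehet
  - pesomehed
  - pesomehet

pesomehet

Baran: *pesomiged
  pesomiged → pesomiget   [final devoicing]
  pesomiget → pesomeget   [vowel merger]
  pesomeget (rule 3 does not apply)
  pesomeget → pesomehet   [intervocalic lenition]
  giving Baran pesomehet.
The other candidates each miss or misapply at least one Baran change.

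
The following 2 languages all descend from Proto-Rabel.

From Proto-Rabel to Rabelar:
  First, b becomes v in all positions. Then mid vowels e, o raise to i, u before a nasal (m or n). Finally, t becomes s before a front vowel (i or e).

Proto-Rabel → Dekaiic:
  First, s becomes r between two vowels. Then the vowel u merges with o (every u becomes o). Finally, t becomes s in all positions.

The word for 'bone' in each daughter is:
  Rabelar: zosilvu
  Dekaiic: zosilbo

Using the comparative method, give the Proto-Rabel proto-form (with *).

Position 6: Rabelar has v, Dekaiic has b. Dekaiic preserves b here (none of its changes turn any other segment into b), so the proto-segment is *b.
Position 7: Rabelar has u, Dekaiic has o. Taking the neighbouring segments as reconstructed: Rabelar u can only go back to *u; Dekaiic o could go back to *o or *u — the one source consistent with every daughter is *u.
Position 3: Rabelar has s, Dekaiic has s. Taking the neighbouring segments as reconstructed: Rabelar s could go back to *t or *s; Dekaiic s can only go back to *t — the one source consistent with every daughter is *t.
The remaining positions agree across the daughters. Check the candidate against every language:
Rabelar: start from *zotilbu.
  rule 1 (unconditioned shift): zotilbu → zotilvu
  rule 2: no change — zotilvu
  rule 3 (palatalisation): zotilvu → zosilvu
  ⇒ Rabelar zosilvu
Dekaiic: start from *zotilbu.
  rule 1: no change — zotilbu
  rule 2 (vowel merger): zotilbu → zotilbo
  rule 3 (unconditioned shift): zotilbo → zosilbo
  ⇒ Dekaiic zosilbo
No other proto-form is consistent with every reflex, so the reconstruction is *zotilbu.

*zotilbu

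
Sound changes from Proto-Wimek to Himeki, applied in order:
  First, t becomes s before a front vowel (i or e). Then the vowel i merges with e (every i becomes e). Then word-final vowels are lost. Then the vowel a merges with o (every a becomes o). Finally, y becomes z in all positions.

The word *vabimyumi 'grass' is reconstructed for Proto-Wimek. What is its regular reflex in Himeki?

vobemzum

Himeki: start from *vabimyumi.
  rule 1: no change — vabimyumi
  rule 2 (vowel merger): vabimyumi → vabemyume
  rule 3 (apocope): vabemyume → vabemyum
  rule 4 (vowel merger): vabemyum → vobemyum
  rule 5 (unconditioned shift): vobemyum → vobemzum
  ⇒ Himeki vobemzum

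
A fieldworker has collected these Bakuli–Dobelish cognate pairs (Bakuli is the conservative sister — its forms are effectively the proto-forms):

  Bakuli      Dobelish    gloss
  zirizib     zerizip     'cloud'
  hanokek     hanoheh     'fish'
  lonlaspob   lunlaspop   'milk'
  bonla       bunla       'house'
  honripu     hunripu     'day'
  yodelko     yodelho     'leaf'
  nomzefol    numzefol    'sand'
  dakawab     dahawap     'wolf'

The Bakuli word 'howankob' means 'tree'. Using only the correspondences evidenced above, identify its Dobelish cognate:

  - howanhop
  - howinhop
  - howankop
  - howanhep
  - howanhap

howanhop

yodelko ~ yodelho — Bakuli k corresponds to Dobelish h after a consonant, before a back vowel.
zirizib ~ zerizip, lonlaspob ~ lunlaspop — Bakuli b corresponds to Dobelish p word-finally.
Applying these to Bakuli 'howankob':
  howankob → howanhob   (k→h after a consonant, before a back vowel)
  howanhob → howanhop   (b→p word-finally)
So the Dobelish cognate is 'howanhop'.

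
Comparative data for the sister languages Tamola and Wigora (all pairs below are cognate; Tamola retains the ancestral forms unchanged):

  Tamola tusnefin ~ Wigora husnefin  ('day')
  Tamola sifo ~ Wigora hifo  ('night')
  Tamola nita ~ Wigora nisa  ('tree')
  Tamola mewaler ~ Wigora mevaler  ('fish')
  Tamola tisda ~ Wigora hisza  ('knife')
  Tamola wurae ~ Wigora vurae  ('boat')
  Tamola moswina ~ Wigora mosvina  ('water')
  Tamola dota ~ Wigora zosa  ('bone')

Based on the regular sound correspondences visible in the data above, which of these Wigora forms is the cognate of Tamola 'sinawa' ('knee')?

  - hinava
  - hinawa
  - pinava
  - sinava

sifo ~ hifo — Tamola s corresponds to Wigora h word-initially before a front vowel.
mewaler ~ mevaler — Tamola w corresponds to Wigora v between vowels (before a back vowel).
Applying these to Tamola 'sinawa':
  sinawa → hinawa   (s→h word-initially before a front vowel)
  hinawa → hinava   (w→v between vowels (before a back vowel))
So the Wigora cognate is 'hinava'.

hinava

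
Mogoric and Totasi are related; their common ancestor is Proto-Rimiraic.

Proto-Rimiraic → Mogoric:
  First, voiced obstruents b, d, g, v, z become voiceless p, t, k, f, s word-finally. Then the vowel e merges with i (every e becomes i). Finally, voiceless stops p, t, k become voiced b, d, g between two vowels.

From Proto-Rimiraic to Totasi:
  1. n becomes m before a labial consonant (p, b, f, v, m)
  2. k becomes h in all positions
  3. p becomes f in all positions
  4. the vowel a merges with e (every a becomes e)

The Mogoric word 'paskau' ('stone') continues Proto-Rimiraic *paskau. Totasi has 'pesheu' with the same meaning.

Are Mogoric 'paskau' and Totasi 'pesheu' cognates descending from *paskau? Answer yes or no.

Derive the expected Totasi reflex of *paskau:
Totasi: *paskau
  paskau (rule 1 does not apply)
  paskau → pashau   [unconditioned shift]
  pashau → fashau   [unconditioned shift]
  fashau → fesheu   [vowel merger]
  giving Totasi fesheu.
The regular Totasi reflex would be 'fesheu', but the attested form is 'pesheu'. The correspondence is irregular, so they are not cognates (the Totasi form has a different source).

no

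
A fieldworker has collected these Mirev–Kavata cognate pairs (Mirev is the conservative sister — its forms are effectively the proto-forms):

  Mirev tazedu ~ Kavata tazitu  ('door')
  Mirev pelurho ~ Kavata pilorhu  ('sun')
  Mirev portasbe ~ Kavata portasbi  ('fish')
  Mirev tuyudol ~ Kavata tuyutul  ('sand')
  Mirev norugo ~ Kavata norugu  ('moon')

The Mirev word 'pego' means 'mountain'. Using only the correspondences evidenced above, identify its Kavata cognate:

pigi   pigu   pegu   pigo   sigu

pigu

tazedu ~ tazitu, pelurho ~ pilorhu — Mirev e corresponds to Kavata i after a consonant, before a consonant other than r, m, n, p, b, f, v.
pelurho ~ pilorhu, norugo ~ norugu — Mirev o corresponds to Kavata u word-finally.
Applying these to Mirev 'pego':
  pego → pigo   (e→i after a consonant, before a consonant other than r, m, n, p, b, f, v)
  pigo → pigu   (o→u word-finally)
So the Kavata cognate is 'pigu'.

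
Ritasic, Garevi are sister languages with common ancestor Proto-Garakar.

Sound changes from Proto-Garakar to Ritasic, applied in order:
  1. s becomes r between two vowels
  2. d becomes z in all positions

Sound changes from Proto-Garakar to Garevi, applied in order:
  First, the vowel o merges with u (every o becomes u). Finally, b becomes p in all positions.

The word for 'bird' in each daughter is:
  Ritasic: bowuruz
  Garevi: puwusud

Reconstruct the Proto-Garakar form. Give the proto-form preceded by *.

Position 5: Ritasic has r, Garevi has s. Garevi preserves s here (none of its changes turn any other segment into s), so the proto-segment is *s.
Position 2: Ritasic has o, Garevi has u. Ritasic preserves o here (none of its changes turn any other segment into o), so the proto-segment is *o.
Continuing position by position gives *bowusud; check it forward:
Ritasic: start from *bowusud.
  rule 1 (rhotacism): bowusud → bowurud
  rule 2 (unconditioned shift): bowurud → bowuruz
  ⇒ Ritasic bowuruz
Garevi: *bowusud
  bowusud → buwusud   [vowel merger]
  buwusud → puwusud   [unconditioned shift]
  giving Garevi puwusud.
No other proto-form is consistent with every reflex, so the reconstruction is *bowusud.

*bowusud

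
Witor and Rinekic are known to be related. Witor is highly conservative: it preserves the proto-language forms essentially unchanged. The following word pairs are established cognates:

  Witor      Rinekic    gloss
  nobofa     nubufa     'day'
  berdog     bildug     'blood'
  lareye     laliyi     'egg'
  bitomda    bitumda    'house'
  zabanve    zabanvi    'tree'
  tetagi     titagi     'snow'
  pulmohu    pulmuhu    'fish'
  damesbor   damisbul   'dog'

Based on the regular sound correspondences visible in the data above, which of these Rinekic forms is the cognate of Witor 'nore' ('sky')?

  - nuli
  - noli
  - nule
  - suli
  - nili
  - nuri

damesbor ~ damisbul — Witor o corresponds to Rinekic u after a consonant, before r.
lareye ~ laliyi — Witor r corresponds to Rinekic l between vowels (before a front vowel).
lareye ~ laliyi, zabanve ~ zabanvi — Witor e corresponds to Rinekic i word-finally.
Applying these to Witor 'nore':
  nore → nure   (o→u after a consonant, before r)
  nure → nule   (r→l between vowels (before a front vowel))
  nule → nuli   (e→i word-finally)
So the Rinekic cognate is 'nuli'.

nuli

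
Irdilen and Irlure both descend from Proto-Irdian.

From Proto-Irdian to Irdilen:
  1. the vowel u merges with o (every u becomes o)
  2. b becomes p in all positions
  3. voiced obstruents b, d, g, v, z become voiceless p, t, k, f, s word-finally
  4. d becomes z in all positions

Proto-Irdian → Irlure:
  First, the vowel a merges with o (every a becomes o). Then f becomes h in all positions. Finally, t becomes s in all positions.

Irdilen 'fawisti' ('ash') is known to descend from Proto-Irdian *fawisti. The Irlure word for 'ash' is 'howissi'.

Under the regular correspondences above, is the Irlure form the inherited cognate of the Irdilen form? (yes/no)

Derive the expected Irlure reflex of *fawisti:
Irlure: start from *fawisti.
  rule 1 (vowel merger): fawisti → fowisti
  rule 2 (unconditioned shift): fowisti → howisti
  rule 3 (unconditioned shift): howisti → howissi
  ⇒ Irlure howissi
Irlure 'howissi' matches the regular reflex exactly, so the pair is cognate.

yes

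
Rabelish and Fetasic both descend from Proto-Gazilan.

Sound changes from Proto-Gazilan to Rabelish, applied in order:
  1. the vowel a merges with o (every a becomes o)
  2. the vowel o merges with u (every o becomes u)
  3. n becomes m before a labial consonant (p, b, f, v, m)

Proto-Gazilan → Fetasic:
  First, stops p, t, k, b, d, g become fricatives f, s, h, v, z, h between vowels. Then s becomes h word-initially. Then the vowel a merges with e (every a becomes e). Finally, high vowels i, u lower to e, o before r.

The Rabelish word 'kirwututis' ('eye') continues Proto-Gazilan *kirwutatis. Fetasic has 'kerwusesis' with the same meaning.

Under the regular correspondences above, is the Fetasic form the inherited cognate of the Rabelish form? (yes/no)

Derive the expected Fetasic reflex of *kirwutatis:
Fetasic: start from *kirwutatis.
  rule 1 (intervocalic lenition): kirwutatis → kirwusasis
  rule 2: no change — kirwusasis
  rule 3 (vowel merger): kirwusasis → kirwusesis
  rule 4 (pre-rhotic lowering): kirwusesis → kerwusesis
  ⇒ Fetasic kerwusesis
Fetasic 'kerwusesis' matches the regular reflex exactly, so the pair is cognate.

yes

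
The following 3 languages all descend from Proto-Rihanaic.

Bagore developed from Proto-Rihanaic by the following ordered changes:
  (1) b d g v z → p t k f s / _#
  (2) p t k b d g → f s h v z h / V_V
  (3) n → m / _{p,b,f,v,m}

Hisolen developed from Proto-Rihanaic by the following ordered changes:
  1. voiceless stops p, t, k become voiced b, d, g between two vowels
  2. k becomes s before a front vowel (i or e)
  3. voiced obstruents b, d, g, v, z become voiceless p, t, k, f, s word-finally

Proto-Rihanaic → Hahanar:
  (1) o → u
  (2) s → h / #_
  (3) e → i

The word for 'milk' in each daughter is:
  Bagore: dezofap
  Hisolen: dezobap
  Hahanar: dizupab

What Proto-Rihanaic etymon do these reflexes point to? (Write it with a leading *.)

Position 7: Bagore has p, Hisolen has p, Hahanar has b. Hahanar preserves b here (none of its changes turn any other segment into b), so the proto-segment is *b.
Position 2: Bagore has e, Hisolen has e, Hahanar has i. Bagore preserves e here (none of its changes turn any other segment into e), so the proto-segment is *e.
Position 5: Bagore has f, Hisolen has b, Hahanar has p. Hahanar preserves p here (none of its changes turn any other segment into p), so the proto-segment is *p.
Continuing position by position gives *dezopab; check it forward:
Bagore: *dezopab
  dezopab → dezopap   [final devoicing]
  dezopap → dezofap   [intervocalic lenition]
  dezofap (rule 3 does not apply)
  giving Bagore dezofap.
Hisolen: *dezopab
  dezopab → dezobab   [intervocalic voicing]
  dezobab (rule 2 does not apply)
  dezobab → dezobap   [final devoicing]
  giving Hisolen dezobap.
Hahanar: *dezopab
  dezopab → dezupab   [vowel merger]
  dezupab (rule 2 does not apply)
  dezupab → dizupab   [vowel merger]
  giving Hahanar dizupab.
Only *dezopab yields all of Bagore dezofap, Hisolen dezobap, Hahanar dizupab.

*dezopab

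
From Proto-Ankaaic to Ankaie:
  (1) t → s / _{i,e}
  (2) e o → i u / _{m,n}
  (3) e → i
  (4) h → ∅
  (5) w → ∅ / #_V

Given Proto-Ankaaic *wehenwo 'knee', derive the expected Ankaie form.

Ankaie: start from *wehenwo.
  rule 1: no change — wehenwo
  rule 2 (pre-nasal raising): wehenwo → wehinwo
  rule 3 (vowel merger): wehinwo → wihinwo
  rule 4 (h-loss): wihinwo → wiinwo
  rule 5 (glide loss): wiinwo → iinwo
  ⇒ Ankaie iinwo

iinwo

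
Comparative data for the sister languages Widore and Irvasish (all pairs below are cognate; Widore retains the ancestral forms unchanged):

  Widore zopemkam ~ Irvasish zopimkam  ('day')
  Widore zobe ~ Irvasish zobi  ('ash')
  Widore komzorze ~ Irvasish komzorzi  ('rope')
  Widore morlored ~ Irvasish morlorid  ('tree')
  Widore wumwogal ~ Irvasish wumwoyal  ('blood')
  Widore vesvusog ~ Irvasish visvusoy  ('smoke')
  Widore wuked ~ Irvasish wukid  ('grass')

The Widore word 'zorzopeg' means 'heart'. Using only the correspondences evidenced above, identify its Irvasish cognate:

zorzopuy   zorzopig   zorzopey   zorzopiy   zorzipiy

morlored ~ morlorid, vesvusog ~ visvusoy — Widore e corresponds to Irvasish i after a consonant, before a consonant other than r, m, n, p, b, f, v.
vesvusog ~ visvusoy — Widore g corresponds to Irvasish y word-finally.
Applying these to Widore 'zorzopeg':
  zorzopeg → zorzopig   (e→i after a consonant, before a consonant other than r, m, n, p, b, f, v)
  zorzopig → zorzopiy   (g→y word-finally)
So the Irvasish cognate is 'zorzopiy'.

zorzopiy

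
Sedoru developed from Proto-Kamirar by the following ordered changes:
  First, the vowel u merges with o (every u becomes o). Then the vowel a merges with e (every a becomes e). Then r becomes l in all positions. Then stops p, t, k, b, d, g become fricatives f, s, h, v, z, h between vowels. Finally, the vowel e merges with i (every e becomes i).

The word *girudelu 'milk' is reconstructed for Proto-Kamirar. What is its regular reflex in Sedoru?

gilozilo

Sedoru: *girudelu
  girudelu → girodelo   [vowel merger]
  girodelo (rule 2 does not apply)
  girodelo → gilodelo   [unconditioned shift]
  gilodelo → gilozelo   [intervocalic lenition]
  gilozelo → gilozilo   [vowel merger]
  giving Sedoru gilozilo.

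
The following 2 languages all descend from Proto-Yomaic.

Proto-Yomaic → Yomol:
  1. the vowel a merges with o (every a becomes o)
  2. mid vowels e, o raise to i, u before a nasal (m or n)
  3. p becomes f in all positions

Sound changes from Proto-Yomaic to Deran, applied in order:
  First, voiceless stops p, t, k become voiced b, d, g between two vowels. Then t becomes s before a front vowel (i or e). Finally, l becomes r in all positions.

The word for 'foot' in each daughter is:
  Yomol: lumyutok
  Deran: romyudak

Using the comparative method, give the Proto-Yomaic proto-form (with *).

*lomyutak

Position 1: Yomol has l, Deran has r. Yomol preserves l here (none of its changes turn any other segment into l), so the proto-segment is *l.
Position 7: Yomol has o, Deran has a. Deran preserves a here (none of its changes turn any other segment into a), so the proto-segment is *a.
Position 6: Yomol has t, Deran has d. Yomol preserves t here (none of its changes turn any other segment into t), so the proto-segment is *t.
This points to *lomyutak. Verify forward in each daughter:
Yomol: *lomyutak
  lomyutak → lomyutok   [vowel merger]
  lomyutok → lumyutok   [pre-nasal raising]
  lumyutok (rule 3 does not apply)
  giving Yomol lumyutok.
Deran: *lomyutak > lomyudak > romyudak  (by intervocalic voicing, unconditioned shift)
*lomyutak is the unique common source.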